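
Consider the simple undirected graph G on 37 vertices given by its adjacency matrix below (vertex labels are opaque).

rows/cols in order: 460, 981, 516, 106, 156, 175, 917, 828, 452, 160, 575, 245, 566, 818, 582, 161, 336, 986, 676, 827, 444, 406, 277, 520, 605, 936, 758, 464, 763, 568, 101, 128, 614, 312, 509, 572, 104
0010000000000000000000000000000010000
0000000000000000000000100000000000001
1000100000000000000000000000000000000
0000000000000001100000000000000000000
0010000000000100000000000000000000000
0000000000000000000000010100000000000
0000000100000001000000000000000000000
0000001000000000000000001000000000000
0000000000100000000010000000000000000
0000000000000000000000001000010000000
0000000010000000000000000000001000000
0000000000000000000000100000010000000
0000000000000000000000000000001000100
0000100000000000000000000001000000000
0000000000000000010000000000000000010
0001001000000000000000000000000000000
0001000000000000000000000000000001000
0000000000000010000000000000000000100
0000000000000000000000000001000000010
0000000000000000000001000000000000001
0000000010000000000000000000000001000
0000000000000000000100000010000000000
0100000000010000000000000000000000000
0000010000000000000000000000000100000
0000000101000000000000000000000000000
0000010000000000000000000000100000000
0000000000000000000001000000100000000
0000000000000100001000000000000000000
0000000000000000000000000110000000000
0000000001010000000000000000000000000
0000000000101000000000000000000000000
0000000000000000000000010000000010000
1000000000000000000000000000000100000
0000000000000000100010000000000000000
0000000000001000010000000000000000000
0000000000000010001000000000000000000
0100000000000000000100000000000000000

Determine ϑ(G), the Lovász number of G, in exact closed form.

N(460) = {516, 614}, |N(460)| = 2.
N(175) = {520, 936}, |N(175)| = 2.
Vertex 986 has 2 neighbors: 582, 509.
deg(763) = 2; N(763) = {936, 758}.
Regular of degree 2 on 37 vertices: a single 37-cycle (edge-transitive).
Distinct eigenvalues (to 4 d.p.): [2.0, 1.9712, 1.8858, 1.746, 1.5561, 1.3213, 1.0486, 0.7457, 0.4214, 0.0849, -0.254, -0.5856, -0.9004, -1.1893, -1.4439, -1.657, -1.8225, -1.9355, -1.9928].
Lovász (edge-transitive): ϑ = −37·(-2*cos(pi/37))/((2)−(-2*cos(pi/37))) = 37*cos(pi/37)/(cos(pi/37) + 1).
Numerically 18.46662.
Sandwich: α(G)=18 ≤ ϑ(G)=37*cos(pi/37)/(cos(pi/37) + 1) ≤ χ(Ḡ)=19 (both strict).

37*cos(pi/37)/(cos(pi/37) + 1)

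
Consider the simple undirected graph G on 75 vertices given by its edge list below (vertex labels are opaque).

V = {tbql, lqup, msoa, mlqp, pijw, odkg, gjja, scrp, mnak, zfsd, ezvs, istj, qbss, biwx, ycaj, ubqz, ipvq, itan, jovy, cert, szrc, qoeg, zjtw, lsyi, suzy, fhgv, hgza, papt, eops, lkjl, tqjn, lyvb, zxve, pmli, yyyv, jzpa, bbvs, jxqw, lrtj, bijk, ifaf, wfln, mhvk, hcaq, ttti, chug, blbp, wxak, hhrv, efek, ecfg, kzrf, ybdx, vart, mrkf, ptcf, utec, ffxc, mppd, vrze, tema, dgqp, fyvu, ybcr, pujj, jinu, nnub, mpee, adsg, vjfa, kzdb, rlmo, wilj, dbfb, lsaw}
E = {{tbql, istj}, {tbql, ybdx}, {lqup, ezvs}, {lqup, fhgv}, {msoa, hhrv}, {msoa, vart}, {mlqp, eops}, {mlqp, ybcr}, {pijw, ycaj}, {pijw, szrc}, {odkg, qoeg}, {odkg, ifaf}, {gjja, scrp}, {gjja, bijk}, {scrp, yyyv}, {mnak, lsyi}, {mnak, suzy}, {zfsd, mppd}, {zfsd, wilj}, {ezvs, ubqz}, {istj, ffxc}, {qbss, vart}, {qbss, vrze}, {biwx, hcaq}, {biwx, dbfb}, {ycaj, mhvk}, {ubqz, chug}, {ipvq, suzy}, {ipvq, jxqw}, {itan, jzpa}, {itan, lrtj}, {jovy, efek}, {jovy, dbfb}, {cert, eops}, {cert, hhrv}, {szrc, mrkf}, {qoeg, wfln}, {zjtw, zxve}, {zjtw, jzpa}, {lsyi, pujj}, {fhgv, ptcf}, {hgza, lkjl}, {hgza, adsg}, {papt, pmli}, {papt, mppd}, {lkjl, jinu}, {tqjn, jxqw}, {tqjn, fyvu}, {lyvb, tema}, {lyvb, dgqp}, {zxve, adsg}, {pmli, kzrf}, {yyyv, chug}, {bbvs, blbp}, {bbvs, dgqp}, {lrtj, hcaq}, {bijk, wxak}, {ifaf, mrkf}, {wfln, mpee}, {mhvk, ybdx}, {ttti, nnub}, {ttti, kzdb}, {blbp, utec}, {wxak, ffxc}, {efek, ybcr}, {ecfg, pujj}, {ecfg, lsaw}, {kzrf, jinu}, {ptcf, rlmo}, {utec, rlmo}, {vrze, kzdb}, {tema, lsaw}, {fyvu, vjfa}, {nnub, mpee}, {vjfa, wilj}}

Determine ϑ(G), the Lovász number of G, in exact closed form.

Vertex lqup has 2 neighbors: ezvs, fhgv.
Vertex mhvk has 2 neighbors: ycaj, ybdx.
deg(zfsd) = 2; N(zfsd) = {mppd, wilj}.
Vertex scrp has 2 neighbors: gjja, yyyv.
Every vertex has degree 2 (N=75); a single 75-cycle (edge-transitive).
A has 38 distinct eigenvalues ≈ [2.0, 1.993, 1.972, 1.937, 1.889, 1.827, 1.753, 1.666, 1.567, 1.458, 1.338, 1.209, 1.072, 0.927, 0.775, 0.618, 0.457, 0.292, 0.126, -0.042, -0.209, -0.375, -0.538, -0.697, -0.852, -1.0, -1.141, -1.275, -1.399, -1.514, -1.618, -1.711, -1.791, -1.86, -1.915, -1.956, -1.984, -1.998].
−75·(-2*cos(pi/75)) / ((2)−(-2*cos(pi/75))) = 75*cos(pi/75)/(cos(pi/75) + 1) = ϑ(G).
Numerically 37.48354585.
Lovász sandwich 37 ≤ 75*cos(pi/75)/(cos(pi/75) + 1) ≤ 38: both strict.

75*cos(pi/75)/(cos(pi/75) + 1)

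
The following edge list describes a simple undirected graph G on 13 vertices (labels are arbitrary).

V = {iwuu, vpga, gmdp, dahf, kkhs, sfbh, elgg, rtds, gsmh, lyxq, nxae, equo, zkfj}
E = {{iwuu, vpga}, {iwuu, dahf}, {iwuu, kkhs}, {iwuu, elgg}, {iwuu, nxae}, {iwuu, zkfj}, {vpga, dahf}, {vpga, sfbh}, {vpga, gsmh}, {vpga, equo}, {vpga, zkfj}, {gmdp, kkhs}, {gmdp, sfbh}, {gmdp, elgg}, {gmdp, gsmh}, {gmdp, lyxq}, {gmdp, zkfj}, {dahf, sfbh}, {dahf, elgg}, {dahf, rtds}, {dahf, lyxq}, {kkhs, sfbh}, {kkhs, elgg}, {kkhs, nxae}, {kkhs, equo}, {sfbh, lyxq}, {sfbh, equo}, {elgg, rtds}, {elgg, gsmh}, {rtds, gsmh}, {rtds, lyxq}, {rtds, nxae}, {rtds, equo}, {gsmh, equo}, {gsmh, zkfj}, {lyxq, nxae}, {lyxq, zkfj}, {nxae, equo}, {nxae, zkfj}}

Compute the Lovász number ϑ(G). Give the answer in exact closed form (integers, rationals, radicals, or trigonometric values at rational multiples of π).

Vertex lyxq has 6 neighbors: gmdp, dahf, sfbh, rtds, nxae, zkfj.
N(sfbh) = {vpga, gmdp, dahf, kkhs, lyxq, equo}, |N(sfbh)| = 6.
deg(elgg) = 6; N(elgg) = {iwuu, gmdp, dahf, kkhs, rtds, gsmh}.
N(zkfj) = {iwuu, vpga, gmdp, gsmh, lyxq, nxae}, |N(zkfj)| = 6.
Regular of degree 6 on 13 vertices: SR(13,6,2,3) — a Paley graph.
A has 3 distinct eigenvalues ≈ [6.0, 1.303, -2.303].
Lovász: ϑ = −13(-sqrt(13)/2 - 1/2)/(6+-(-sqrt(13)/2 - 1/2)) = sqrt(13).
Numerically 3.60555.

sqrt(13)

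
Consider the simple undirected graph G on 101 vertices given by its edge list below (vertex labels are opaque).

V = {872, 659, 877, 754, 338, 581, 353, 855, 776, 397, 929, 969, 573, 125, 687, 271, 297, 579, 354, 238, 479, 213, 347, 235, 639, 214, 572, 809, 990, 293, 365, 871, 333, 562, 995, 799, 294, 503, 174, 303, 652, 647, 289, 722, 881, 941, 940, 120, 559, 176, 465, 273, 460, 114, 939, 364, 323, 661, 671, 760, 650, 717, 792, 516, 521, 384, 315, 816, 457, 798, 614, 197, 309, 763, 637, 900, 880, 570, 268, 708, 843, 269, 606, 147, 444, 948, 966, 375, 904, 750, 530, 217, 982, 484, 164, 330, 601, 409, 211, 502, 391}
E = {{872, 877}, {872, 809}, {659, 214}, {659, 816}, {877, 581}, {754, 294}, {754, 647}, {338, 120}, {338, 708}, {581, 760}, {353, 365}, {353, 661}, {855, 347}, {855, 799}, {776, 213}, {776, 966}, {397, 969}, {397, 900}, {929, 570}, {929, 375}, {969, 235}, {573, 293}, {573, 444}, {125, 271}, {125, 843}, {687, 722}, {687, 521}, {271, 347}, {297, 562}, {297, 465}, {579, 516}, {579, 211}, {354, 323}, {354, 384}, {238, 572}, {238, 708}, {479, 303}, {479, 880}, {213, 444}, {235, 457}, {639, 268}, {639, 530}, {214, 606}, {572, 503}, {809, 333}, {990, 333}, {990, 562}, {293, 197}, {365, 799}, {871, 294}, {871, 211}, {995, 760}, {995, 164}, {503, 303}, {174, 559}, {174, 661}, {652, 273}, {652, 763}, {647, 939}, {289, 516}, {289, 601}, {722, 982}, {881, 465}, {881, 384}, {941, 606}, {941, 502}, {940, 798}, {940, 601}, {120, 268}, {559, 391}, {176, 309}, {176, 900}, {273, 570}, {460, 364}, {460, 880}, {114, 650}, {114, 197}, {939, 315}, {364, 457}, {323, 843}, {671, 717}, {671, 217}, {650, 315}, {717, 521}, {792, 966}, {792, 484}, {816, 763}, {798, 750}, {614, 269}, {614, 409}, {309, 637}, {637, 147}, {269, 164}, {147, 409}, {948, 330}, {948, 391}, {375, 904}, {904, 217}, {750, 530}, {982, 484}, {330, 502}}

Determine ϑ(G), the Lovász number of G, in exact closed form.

deg(606) = 2; N(606) = {214, 941}.
N(990) = {333, 562}, |N(990)| = 2.
N(333) = {809, 990}, |N(333)| = 2.
Vertex 330 has 2 neighbors: 948, 502.
G on 101 vertices is 2-regular; a single 101-cycle (edge-transitive).
Distinct eigenvalues (to 3 d.p.): [2.0, 1.996, 1.985, 1.965, 1.938, 1.904, 1.862, 1.813, 1.757, 1.695, 1.625, 1.55, 1.468, 1.381, 1.288, 1.191, 1.088, 0.982, 0.872, 0.758, 0.642, 0.523, 0.402, 0.279, 0.155, 0.031, -0.093, -0.217, -0.34, -0.462, -0.582, -0.7, -0.815, -0.927, -1.036, -1.14, -1.24, -1.335, -1.425, -1.51, -1.588, -1.661, -1.727, -1.786, -1.839, -1.884, -1.922, -1.953, -1.976, -1.991, -1.999].
Lovász: ϑ = −101(-2*cos(pi/101))/(2+-(-1)*2*cos(pi/101)) = 101*cos(pi/101)/(cos(pi/101) + 1).
ϑ(G) ≈ 50.487783.
Lovász sandwich 50 ≤ 101*cos(pi/101)/(cos(pi/101) + 1) ≤ 51: both strict.

101*cos(pi/101)/(cos(pi/101) + 1)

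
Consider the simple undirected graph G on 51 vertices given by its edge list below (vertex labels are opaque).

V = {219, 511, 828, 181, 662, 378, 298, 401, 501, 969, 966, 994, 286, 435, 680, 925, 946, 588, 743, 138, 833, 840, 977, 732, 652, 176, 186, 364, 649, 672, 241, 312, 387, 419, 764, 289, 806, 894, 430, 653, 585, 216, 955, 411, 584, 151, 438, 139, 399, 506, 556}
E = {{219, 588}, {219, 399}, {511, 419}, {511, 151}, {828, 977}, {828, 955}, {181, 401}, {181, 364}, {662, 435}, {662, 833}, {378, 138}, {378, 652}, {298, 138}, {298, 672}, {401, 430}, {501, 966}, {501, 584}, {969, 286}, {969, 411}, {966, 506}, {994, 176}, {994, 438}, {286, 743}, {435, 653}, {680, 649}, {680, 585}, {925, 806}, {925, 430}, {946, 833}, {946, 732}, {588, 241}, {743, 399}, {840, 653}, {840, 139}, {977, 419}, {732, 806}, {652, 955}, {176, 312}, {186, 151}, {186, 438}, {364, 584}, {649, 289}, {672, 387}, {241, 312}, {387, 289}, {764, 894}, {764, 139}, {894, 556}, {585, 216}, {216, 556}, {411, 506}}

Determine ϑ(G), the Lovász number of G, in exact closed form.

51*cos(pi/51)/(cos(pi/51) + 1)

deg(286) = 2; N(286) = {969, 743}.
N(138) = {378, 298}, |N(138)| = 2.
deg(506) = 2; N(506) = {966, 411}.
deg(649) = 2; N(649) = {680, 289}.
G on 51 vertices is 2-regular; the odd cycle C_{51}.
A has 26 distinct eigenvalues ≈ [2.0, 1.98484, 1.93959, 1.86494, 1.76202, 1.63239, 1.47802, 1.30124, 1.10473, 0.89148, 0.66471, 0.42787, 0.18454, -0.06159, -0.30678, -0.54733, -0.77957, -1.0, -1.20527, -1.39227, -1.55816, -1.70043, -1.81693, -1.90588, -1.96595, -1.99621].
−51·(-2*cos(pi/51)) / ((2)−(-2*cos(pi/51))) = 51*cos(pi/51)/(cos(pi/51) + 1) = ϑ(G).
ϑ(G) ≈ 25.47579449.
α=25, χ(Ḡ)=26; ϑ=51*cos(pi/51)/(cos(pi/51) + 1) lies between (both strict).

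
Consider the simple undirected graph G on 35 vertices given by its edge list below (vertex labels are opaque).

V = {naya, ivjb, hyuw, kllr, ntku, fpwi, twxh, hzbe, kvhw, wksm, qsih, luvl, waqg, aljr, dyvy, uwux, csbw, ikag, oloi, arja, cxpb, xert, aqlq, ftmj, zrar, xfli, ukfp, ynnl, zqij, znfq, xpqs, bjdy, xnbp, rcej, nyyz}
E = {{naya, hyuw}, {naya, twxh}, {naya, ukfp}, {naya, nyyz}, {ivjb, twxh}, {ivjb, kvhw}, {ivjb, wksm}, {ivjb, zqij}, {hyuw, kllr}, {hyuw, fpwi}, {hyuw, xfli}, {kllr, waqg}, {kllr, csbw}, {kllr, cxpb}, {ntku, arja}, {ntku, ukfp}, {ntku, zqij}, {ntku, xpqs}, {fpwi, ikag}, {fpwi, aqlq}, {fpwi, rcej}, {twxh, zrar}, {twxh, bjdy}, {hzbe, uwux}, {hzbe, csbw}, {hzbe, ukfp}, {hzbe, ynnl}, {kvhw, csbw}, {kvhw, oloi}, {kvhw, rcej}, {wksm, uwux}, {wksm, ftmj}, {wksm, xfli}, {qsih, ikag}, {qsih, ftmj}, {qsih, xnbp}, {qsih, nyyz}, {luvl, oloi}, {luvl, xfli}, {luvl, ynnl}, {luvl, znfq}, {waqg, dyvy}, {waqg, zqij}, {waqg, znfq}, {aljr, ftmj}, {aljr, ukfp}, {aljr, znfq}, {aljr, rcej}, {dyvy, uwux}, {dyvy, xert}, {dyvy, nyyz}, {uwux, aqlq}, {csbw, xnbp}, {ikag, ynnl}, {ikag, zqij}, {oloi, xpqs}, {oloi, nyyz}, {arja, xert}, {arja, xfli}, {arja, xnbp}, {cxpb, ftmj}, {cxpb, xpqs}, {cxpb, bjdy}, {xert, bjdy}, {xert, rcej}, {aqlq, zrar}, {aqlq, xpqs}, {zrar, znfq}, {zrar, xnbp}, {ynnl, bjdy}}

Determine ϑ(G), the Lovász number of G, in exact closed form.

15

Vertex cxpb has 4 neighbors: kllr, ftmj, xpqs, bjdy.
Vertex uwux has 4 neighbors: hzbe, wksm, dyvy, aqlq.
Vertex aljr has 4 neighbors: ftmj, ukfp, znfq, rcej.
deg(ynnl) = 4; N(ynnl) = {hzbe, luvl, ikag, bjdy}.
G on 35 vertices is 4-regular; Kneser K(7,3) on C(7,3)=35 vertices.
Distinct eigenvalues (to 5 d.p.): [4.0, 2.0, -1.0, -3.0].
With N=35: ϑ(G) = 35·(-1*(-3))/(4−(-3)) = 15.
≈ 15.000000000 (to 9 d.p.).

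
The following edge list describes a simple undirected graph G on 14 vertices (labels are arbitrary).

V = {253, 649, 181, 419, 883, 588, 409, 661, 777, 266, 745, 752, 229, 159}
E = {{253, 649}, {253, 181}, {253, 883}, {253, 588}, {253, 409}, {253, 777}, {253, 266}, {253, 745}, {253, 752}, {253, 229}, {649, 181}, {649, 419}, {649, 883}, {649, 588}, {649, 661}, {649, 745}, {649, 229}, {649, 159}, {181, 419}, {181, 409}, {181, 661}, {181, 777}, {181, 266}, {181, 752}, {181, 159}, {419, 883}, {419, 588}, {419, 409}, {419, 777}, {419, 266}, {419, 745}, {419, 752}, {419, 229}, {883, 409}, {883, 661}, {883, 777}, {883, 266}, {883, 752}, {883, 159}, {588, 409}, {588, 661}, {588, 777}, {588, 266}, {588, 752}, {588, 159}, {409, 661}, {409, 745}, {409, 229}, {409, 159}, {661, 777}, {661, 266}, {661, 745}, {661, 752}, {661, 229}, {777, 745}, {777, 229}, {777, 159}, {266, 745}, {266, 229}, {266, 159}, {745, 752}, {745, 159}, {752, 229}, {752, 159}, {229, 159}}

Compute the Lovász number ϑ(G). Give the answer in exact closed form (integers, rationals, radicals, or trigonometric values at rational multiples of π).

deg(588) = 9; N(588) = {253, 649, 419, 409, 661, 777, 266, 752, 159}.
Vertex 229 has 9 neighbors: 253, 649, 419, 409, 661, 777, 266, 752, 159.
deg(253) = 10; N(253) = {649, 181, 883, 588, 409, 777, 266, 745, 752, 229}.
deg(181) = 9; N(181) = {253, 649, 419, 409, 661, 777, 266, 752, 159}.
Complete multipartite on [5, 5, 4]: sandwich collapses at ϑ=5.
Numerically 5.00000000.
5 ≤ 5 ≤ 5: collapsed.

5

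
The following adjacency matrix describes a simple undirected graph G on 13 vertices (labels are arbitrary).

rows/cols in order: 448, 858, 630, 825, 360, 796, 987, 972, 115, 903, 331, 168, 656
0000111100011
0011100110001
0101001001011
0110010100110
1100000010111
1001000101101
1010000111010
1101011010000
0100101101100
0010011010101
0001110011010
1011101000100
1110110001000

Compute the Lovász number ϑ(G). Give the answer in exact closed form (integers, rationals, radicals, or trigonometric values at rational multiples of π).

sqrt(13)

N(656) = {448, 858, 630, 360, 796, 903}, |N(656)| = 6.
Vertex 168 has 6 neighbors: 448, 630, 825, 360, 987, 331.
deg(360) = 6; N(360) = {448, 858, 115, 331, 168, 656}.
N(796) = {448, 825, 972, 903, 331, 656}, |N(796)| = 6.
Every vertex has degree 6 (N=13); Paley(13): SR with (k,λ,μ)=(6,2,3).
A has 3 distinct eigenvalues ≈ [6.0, 1.30278, -2.30278].
Lovász: ϑ = −13(-sqrt(13)/2 - 1/2)/(6+-(-sqrt(13)/2 - 1/2)) = sqrt(13).
= 3.6055513… (decimal).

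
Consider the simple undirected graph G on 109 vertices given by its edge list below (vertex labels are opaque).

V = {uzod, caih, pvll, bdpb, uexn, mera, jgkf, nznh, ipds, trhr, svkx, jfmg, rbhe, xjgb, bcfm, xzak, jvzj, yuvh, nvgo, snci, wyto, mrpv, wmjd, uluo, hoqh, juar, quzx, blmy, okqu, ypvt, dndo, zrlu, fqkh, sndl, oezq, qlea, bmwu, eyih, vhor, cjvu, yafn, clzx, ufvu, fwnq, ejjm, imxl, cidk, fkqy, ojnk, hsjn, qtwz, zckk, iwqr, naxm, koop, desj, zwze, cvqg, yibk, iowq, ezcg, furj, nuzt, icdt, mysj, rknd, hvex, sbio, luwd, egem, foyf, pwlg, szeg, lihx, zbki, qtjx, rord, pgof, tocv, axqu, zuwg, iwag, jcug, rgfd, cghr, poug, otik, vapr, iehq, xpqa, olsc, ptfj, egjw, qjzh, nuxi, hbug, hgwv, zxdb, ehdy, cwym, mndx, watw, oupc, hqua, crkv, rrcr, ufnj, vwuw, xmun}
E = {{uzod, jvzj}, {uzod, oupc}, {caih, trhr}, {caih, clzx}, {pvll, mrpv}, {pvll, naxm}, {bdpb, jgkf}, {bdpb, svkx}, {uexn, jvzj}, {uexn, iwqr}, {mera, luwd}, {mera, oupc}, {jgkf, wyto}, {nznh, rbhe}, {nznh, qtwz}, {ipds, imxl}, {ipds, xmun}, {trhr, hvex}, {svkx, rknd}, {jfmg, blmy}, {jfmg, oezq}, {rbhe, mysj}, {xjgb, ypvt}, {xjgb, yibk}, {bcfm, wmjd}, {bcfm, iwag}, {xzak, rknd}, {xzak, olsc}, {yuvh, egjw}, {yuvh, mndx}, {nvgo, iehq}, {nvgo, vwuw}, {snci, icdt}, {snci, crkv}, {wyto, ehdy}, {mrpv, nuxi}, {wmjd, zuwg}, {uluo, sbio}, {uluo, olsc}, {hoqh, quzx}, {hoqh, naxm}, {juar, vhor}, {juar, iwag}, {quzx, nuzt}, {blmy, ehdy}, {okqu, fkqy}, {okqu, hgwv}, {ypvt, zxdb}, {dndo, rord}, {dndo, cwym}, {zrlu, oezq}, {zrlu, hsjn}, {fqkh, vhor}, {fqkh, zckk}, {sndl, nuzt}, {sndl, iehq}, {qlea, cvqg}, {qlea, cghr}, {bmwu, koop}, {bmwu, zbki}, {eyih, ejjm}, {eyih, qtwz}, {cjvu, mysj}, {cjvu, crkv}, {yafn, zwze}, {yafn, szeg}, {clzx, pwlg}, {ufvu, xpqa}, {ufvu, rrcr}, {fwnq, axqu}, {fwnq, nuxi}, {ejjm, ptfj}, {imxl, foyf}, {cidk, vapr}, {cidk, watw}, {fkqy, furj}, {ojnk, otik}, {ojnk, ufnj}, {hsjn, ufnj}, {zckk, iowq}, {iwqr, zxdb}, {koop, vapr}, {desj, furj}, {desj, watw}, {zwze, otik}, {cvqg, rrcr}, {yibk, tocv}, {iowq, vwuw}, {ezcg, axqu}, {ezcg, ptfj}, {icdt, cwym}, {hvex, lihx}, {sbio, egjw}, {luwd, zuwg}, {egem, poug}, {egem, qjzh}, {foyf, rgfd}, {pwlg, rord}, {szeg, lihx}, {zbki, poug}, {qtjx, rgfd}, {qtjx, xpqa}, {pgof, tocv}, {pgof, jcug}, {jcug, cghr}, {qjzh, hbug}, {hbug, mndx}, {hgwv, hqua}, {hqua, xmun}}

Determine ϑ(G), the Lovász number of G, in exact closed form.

109*cos(pi/109)/(cos(pi/109) + 1)

deg(hqua) = 2; N(hqua) = {hgwv, xmun}.
N(cidk) = {vapr, watw}, |N(cidk)| = 2.
N(vwuw) = {nvgo, iowq}, |N(vwuw)| = 2.
Vertex fwnq has 2 neighbors: axqu, nuxi.
Every vertex has degree 2 (N=109); the odd cycle C_{109}.
Distinct eigenvalues (to 3 d.p.): [2.0, 1.997, 1.987, 1.97, 1.947, 1.918, 1.882, 1.839, 1.791, 1.737, 1.677, 1.611, 1.54, 1.464, 1.383, 1.298, 1.208, 1.114, 1.017, 0.916, 0.812, 0.705, 0.596, 0.485, 0.372, 0.259, 0.144, 0.029, -0.086, -0.201, -0.316, -0.429, -0.541, -0.651, -0.759, -0.864, -0.967, -1.066, -1.162, -1.253, -1.341, -1.424, -1.503, -1.576, -1.645, -1.708, -1.765, -1.816, -1.861, -1.9, -1.933, -1.959, -1.979, -1.993, -1.999].
Lovász: ϑ = −109(-2*cos(pi/109))/(2+-(-1)*2*cos(pi/109)) = 109*cos(pi/109)/(cos(pi/109) + 1).
Numerically 54.48868.
Lovász sandwich 54 ≤ 109*cos(pi/109)/(cos(pi/109) + 1) ≤ 55: both strict.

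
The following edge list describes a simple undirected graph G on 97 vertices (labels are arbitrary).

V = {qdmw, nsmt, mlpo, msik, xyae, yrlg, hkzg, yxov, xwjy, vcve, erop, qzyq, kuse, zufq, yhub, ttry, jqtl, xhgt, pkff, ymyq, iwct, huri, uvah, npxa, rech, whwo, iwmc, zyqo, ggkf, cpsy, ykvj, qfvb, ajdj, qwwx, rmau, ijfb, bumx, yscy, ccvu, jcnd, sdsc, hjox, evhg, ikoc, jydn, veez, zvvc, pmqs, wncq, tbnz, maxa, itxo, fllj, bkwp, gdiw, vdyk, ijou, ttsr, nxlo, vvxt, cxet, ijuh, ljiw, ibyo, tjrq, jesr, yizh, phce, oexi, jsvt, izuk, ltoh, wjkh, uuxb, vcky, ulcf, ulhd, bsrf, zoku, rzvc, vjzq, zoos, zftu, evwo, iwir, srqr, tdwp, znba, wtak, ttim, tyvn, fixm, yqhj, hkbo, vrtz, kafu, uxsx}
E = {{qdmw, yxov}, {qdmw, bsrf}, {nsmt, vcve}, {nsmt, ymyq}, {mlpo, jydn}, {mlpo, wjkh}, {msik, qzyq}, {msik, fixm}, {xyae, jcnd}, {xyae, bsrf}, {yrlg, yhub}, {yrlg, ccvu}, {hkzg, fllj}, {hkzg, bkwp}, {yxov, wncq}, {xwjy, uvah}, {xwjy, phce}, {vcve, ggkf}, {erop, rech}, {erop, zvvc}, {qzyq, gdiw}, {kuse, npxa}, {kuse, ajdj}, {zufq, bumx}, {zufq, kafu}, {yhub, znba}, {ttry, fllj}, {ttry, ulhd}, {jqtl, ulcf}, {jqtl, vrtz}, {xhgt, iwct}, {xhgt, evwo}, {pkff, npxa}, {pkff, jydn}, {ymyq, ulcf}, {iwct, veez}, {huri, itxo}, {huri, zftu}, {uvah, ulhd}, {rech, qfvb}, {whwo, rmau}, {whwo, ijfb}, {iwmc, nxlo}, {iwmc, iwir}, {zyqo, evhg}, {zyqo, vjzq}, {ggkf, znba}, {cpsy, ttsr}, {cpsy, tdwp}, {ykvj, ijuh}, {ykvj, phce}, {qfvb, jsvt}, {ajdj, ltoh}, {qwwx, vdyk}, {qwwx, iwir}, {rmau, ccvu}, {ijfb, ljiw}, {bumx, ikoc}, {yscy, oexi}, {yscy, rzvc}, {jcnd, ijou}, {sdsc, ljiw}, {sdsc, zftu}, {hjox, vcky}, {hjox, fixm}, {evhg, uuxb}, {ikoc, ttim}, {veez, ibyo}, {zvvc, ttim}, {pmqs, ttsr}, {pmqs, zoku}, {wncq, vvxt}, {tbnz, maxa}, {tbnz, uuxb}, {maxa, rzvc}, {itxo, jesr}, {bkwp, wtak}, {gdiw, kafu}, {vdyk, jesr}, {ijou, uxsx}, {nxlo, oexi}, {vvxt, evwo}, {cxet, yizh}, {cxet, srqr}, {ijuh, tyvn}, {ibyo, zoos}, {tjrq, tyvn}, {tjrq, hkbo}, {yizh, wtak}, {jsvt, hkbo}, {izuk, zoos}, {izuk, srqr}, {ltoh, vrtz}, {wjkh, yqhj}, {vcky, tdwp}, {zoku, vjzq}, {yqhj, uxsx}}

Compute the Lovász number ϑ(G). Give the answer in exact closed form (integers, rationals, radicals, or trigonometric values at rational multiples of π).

Vertex wtak has 2 neighbors: bkwp, yizh.
Vertex qwwx has 2 neighbors: vdyk, iwir.
deg(qdmw) = 2; N(qdmw) = {yxov, bsrf}.
Vertex ijuh has 2 neighbors: ykvj, tyvn.
Regular of degree 2 on 97 vertices: connected 2-regular on 97 ⇒ C_{97}.
A has 49 distinct eigenvalues ≈ [2.0, 1.995806, 1.98324, 1.962356, 1.933242, 1.896018, 1.850842, 1.797903, 1.737423, 1.669656, 1.594886, 1.513426, 1.425618, 1.33183, 1.232457, 1.127914, 1.01864, 0.905094, 0.787752, 0.667105, 0.54366, 0.417935, 0.290457, 0.161761, 0.032386, -0.097124, -0.226228, -0.354382, -0.48105, -0.6057, -0.72781, -0.846867, -0.962372, -1.07384, -1.180805, -1.282816, -1.379448, -1.470293, -1.554971, -1.633127, -1.704434, -1.768591, -1.82533, -1.874413, -1.915635, -1.948821, -1.973833, -1.990567, -1.998951].
Lovász: ϑ = −97(-2*cos(pi/97))/(2+-(-1)*2*cos(pi/97)) = 97*cos(pi/97)/(cos(pi/97) + 1).
Numerically 48.48727921.
Check 48 ≤ 97*cos(pi/97)/(cos(pi/97) + 1) ≤ 49: both strict.

97*cos(pi/97)/(cos(pi/97) + 1)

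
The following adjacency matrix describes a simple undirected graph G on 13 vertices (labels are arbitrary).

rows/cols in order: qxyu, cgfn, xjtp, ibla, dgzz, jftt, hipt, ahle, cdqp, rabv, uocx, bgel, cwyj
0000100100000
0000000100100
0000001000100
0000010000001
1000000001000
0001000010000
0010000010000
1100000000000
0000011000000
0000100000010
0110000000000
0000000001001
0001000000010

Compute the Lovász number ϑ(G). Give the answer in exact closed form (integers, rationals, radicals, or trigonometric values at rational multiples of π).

13*cos(pi/13)/(cos(pi/13) + 1)

N(dgzz) = {qxyu, rabv}, |N(dgzz)| = 2.
deg(uocx) = 2; N(uocx) = {cgfn, xjtp}.
Vertex qxyu has 2 neighbors: dgzz, ahle.
deg(jftt) = 2; N(jftt) = {ibla, cdqp}.
G on 13 vertices is 2-regular; the odd cycle C_{13}.
A has 7 distinct eigenvalues ≈ [2.0, 1.771, 1.136, 0.241, -0.709, -1.497, -1.942].
λ_max=2, λ_min=-2*cos(pi/13); ϑ = −13·λ_min/(λ_max−λ_min) = 13*cos(pi/13)/(cos(pi/13) + 1).
≈ 6.40416856 (to 8 d.p.).
6 ≤ 13*cos(pi/13)/(cos(pi/13) + 1) ≤ 7: both strict.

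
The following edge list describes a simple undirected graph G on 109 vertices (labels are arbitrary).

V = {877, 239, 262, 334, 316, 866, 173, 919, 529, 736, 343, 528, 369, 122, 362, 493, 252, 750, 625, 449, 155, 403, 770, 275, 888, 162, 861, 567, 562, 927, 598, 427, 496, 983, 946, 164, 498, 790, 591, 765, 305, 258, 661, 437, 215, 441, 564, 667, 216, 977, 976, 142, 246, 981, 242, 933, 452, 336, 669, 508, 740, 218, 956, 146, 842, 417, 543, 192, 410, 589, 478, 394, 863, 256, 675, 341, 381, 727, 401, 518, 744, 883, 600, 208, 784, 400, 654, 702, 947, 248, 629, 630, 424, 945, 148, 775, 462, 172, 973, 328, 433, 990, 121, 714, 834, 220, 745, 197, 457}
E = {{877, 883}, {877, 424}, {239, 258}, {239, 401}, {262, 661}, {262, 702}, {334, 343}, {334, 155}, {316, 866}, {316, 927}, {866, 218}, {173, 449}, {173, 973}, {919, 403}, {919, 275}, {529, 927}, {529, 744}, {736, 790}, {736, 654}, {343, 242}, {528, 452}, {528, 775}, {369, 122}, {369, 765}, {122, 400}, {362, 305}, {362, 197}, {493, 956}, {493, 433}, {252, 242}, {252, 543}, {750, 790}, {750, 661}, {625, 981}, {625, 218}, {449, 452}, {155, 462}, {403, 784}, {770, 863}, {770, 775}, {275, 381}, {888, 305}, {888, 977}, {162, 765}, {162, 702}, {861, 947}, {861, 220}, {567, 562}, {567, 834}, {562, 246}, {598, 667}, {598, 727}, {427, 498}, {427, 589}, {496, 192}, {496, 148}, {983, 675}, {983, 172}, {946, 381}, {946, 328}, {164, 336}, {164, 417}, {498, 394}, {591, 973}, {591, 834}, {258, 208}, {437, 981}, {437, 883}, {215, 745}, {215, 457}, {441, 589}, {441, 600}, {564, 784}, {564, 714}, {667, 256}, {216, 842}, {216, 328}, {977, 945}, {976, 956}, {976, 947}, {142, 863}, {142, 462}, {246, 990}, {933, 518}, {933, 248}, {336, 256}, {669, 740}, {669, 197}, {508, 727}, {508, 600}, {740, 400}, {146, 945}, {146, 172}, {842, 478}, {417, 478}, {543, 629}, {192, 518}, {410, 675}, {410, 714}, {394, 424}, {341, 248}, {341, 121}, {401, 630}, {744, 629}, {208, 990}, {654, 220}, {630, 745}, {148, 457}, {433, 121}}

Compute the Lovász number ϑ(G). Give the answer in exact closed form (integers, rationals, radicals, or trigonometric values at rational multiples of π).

109*cos(pi/109)/(cos(pi/109) + 1)

N(956) = {493, 976}, |N(956)| = 2.
N(427) = {498, 589}, |N(427)| = 2.
deg(543) = 2; N(543) = {252, 629}.
Vertex 252 has 2 neighbors: 242, 543.
Regular of degree 2 on 109 vertices: connected 2-regular on 109 ⇒ C_{109}.
The 55 distinct eigenvalues: [2.0, 1.9967, 1.9867, 1.9702, 1.9471, 1.9175, 1.8816, 1.8394, 1.7911, 1.7368, 1.6768, 1.6112, 1.5403, 1.4642, 1.3833, 1.2978, 1.208, 1.1141, 1.0166, 0.9157, 0.8117, 0.7051, 0.5961, 0.4851, 0.3725, 0.2587, 0.144, 0.0288, -0.0864, -0.2014, -0.3157, -0.429, -0.5408, -0.6508, -0.7587, -0.8641, -0.9665, -1.0658, -1.1615, -1.2534, -1.3411, -1.4244, -1.5029, -1.5764, -1.6447, -1.7075, -1.7647, -1.816, -1.8612, -1.9003, -1.9331, -1.9594, -1.9793, -1.9925, -1.9992].
With N=109: ϑ(G) = 109·(-(-1)*2*cos(pi/109))/(2−(-2*cos(pi/109))) = 109*cos(pi/109)/(cos(pi/109) + 1).
= 54.488680079… (decimal).
Sandwich: α(G)=54 ≤ ϑ(G)=109*cos(pi/109)/(cos(pi/109) + 1) ≤ χ(Ḡ)=55 (both strict).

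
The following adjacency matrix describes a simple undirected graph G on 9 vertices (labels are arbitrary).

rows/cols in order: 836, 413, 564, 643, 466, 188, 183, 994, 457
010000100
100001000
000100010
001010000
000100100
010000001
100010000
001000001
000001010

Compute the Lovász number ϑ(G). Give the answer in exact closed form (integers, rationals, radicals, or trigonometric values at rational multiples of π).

9*cos(pi/9)/(cos(pi/9) + 1)

Vertex 994 has 2 neighbors: 564, 457.
N(564) = {643, 994}, |N(564)| = 2.
N(183) = {836, 466}, |N(183)| = 2.
deg(457) = 2; N(457) = {188, 994}.
2-regular, N=9; this is C_{9}, the 9-cycle.
The 5 distinct eigenvalues: [2.0, 1.5321, 0.3473, -1.0, -1.8794].
−9·(-2*cos(pi/9)) / ((2)−(-2*cos(pi/9))) = 9*cos(pi/9)/(cos(pi/9) + 1) = ϑ(G).
≈ 4.36009 (to 5 d.p.).
Sandwich: α(G)=4 ≤ ϑ(G)=9*cos(pi/9)/(cos(pi/9) + 1) ≤ χ(Ḡ)=5 (both strict).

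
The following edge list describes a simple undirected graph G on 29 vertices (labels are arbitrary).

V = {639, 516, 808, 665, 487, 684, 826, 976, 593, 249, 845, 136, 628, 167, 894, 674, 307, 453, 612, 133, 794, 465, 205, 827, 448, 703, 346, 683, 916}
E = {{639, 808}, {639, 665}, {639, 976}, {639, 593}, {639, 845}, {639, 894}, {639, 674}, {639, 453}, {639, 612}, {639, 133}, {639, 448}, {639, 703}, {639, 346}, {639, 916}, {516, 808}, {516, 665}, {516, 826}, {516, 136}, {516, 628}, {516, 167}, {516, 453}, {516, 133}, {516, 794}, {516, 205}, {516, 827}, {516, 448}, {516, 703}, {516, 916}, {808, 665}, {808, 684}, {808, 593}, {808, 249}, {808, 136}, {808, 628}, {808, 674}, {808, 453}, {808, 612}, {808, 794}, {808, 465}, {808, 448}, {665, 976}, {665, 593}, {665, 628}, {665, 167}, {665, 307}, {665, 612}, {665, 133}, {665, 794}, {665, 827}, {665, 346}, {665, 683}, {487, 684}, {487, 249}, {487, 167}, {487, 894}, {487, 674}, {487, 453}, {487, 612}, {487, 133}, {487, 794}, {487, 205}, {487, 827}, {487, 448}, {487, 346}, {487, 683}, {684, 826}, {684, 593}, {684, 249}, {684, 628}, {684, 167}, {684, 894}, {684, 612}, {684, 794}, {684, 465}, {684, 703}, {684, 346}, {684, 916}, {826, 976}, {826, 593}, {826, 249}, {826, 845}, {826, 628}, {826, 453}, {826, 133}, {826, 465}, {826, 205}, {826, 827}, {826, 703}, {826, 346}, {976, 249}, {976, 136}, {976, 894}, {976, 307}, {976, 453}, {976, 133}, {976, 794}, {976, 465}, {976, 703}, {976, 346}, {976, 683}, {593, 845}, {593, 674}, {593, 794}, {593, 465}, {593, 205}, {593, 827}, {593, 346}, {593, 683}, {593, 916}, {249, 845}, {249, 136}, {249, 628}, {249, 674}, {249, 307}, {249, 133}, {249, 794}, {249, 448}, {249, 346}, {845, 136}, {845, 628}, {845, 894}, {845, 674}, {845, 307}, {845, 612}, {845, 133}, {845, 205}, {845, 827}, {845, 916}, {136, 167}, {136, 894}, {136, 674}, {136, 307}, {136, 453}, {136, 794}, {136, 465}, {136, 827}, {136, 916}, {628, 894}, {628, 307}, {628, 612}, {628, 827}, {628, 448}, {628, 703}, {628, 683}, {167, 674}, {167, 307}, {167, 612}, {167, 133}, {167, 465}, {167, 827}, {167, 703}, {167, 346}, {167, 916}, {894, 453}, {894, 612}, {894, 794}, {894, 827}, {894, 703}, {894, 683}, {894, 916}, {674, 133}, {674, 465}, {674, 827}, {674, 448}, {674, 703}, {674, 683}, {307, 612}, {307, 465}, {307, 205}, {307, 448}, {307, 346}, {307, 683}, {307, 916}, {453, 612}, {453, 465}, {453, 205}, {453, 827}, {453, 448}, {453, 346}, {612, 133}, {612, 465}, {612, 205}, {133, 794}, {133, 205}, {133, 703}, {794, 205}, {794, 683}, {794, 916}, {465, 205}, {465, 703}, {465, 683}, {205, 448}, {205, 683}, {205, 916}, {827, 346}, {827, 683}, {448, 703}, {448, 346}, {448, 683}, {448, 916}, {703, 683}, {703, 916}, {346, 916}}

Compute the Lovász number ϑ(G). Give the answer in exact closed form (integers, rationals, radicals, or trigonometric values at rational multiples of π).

sqrt(29)

Vertex 593 has 14 neighbors: 639, 808, 665, 684, 826, 845, 674, 794, 465, 205, 827, 346, 683, 916.
Vertex 167 has 14 neighbors: 516, 665, 487, 684, 136, 674, 307, 612, 133, 465, 827, 703, 346, 916.
deg(976) = 14; N(976) = {639, 665, 826, 249, 136, 894, 307, 453, 133, 794, 465, 703, 346, 683}.
N(808) = {639, 516, 665, 684, 593, 249, 136, 628, 674, 453, 612, 794, 465, 448}, |N(808)| = 14.
Every vertex has degree 14 (N=29); SR(29,14,6,7) — a Paley graph.
spec(A) ≈ [14.0, 2.19258, -3.19258] (distinct, 5 d.p.).
λ_max=14, λ_min=-sqrt(29)/2 - 1/2; ϑ = −29·λ_min/(λ_max−λ_min) = sqrt(29).
Numerically 5.3852.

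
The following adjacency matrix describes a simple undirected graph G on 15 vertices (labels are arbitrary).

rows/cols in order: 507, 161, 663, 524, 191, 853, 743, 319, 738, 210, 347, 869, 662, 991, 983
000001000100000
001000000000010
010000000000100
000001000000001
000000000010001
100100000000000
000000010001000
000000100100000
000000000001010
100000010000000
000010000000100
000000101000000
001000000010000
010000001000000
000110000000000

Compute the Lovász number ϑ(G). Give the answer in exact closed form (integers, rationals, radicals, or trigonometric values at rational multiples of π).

15*cos(pi/15)/(cos(pi/15) + 1)

deg(319) = 2; N(319) = {743, 210}.
Vertex 991 has 2 neighbors: 161, 738.
N(662) = {663, 347}, |N(662)| = 2.
N(210) = {507, 319}, |N(210)| = 2.
G on 15 vertices is 2-regular; a single 15-cycle (edge-transitive).
A has 8 distinct eigenvalues ≈ [2.0, 1.827, 1.338, 0.618, -0.209, -1.0, -1.618, -1.956].
ϑ = −N·λ_min/(λ_max−λ_min) = −15·(-2*cos(pi/15))/(2−(-2*cos(pi/15))) = 15*cos(pi/15)/(cos(pi/15) + 1).
Numerically 7.4171.
Check 7 ≤ 15*cos(pi/15)/(cos(pi/15) + 1) ≤ 8: both strict.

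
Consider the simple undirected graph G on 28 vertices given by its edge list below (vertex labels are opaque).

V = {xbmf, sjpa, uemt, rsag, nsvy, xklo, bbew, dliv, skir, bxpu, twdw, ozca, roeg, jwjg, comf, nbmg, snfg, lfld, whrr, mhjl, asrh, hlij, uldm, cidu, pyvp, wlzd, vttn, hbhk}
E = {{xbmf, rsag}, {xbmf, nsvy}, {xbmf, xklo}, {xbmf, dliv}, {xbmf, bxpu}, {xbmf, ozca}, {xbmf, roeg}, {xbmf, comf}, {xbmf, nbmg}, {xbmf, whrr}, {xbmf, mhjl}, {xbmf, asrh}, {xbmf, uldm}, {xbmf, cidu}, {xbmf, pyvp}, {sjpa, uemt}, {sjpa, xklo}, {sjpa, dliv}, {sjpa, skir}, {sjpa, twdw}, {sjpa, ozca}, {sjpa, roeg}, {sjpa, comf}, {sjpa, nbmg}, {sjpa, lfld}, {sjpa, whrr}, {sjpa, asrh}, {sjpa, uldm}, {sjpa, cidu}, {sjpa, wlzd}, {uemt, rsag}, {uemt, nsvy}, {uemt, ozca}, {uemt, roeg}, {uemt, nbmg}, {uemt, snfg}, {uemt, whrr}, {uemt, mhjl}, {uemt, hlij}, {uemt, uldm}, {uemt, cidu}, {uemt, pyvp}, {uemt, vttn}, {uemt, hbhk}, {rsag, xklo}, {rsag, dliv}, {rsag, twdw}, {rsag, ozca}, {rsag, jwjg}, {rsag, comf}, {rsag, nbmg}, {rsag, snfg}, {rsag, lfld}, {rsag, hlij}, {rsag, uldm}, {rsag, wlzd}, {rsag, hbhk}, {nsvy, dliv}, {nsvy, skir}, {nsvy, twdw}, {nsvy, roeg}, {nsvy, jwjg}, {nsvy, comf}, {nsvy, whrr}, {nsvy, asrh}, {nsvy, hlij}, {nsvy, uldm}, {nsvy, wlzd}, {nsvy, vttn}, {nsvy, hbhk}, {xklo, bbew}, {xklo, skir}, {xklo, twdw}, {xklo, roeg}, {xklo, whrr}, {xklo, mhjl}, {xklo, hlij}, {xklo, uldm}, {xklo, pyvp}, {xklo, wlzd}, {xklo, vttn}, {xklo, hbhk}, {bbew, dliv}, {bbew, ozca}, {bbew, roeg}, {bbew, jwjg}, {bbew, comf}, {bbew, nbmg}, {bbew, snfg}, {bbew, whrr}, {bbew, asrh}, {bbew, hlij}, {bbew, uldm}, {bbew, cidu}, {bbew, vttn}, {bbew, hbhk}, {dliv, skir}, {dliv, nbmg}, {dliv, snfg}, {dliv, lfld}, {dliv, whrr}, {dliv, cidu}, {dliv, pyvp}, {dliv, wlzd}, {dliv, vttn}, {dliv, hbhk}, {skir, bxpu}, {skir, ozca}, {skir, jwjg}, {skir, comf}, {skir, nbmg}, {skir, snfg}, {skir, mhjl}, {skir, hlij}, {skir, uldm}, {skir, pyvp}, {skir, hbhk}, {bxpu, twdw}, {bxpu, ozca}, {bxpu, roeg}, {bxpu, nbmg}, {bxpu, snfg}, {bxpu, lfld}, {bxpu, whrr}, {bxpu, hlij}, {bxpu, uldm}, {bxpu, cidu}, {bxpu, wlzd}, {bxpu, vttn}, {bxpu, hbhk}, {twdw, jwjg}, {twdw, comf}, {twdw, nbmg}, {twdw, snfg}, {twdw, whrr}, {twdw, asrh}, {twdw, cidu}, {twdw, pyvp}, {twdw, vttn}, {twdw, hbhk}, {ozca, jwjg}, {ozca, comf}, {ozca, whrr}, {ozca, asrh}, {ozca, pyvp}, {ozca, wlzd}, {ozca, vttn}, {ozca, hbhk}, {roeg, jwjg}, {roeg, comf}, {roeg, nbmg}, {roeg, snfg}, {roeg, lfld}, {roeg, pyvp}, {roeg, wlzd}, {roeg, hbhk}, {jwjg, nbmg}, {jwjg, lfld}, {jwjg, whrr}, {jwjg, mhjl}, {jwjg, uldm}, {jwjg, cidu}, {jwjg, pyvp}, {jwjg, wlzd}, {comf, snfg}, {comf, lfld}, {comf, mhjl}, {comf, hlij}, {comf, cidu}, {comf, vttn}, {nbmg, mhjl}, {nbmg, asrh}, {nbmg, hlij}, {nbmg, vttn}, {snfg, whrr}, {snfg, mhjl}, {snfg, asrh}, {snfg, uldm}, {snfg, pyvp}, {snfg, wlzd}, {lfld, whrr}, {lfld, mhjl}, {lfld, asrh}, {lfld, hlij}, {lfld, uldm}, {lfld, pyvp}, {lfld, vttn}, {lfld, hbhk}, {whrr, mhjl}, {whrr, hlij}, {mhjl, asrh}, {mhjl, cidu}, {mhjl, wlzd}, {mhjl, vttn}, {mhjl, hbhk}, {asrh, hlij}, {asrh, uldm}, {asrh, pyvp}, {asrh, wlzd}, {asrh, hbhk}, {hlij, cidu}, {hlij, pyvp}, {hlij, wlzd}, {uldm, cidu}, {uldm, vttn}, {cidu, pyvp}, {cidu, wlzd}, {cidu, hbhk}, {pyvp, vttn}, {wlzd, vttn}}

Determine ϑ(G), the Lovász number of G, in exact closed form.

7

deg(whrr) = 15; N(whrr) = {xbmf, sjpa, uemt, nsvy, xklo, bbew, dliv, bxpu, twdw, ozca, jwjg, snfg, lfld, mhjl, hlij}.
N(hlij) = {uemt, rsag, nsvy, xklo, bbew, skir, bxpu, comf, nbmg, lfld, whrr, asrh, cidu, pyvp, wlzd}, |N(hlij)| = 15.
deg(roeg) = 15; N(roeg) = {xbmf, sjpa, uemt, nsvy, xklo, bbew, bxpu, jwjg, comf, nbmg, snfg, lfld, pyvp, wlzd, hbhk}.
deg(wlzd) = 15; N(wlzd) = {sjpa, rsag, nsvy, xklo, dliv, bxpu, ozca, roeg, jwjg, snfg, mhjl, asrh, hlij, cidu, vttn}.
deg(v) = 15 for all v (|V|=28); Kneser K(8,2) on C(8,2)=28 vertices.
A has 3 distinct eigenvalues ≈ [15.0, 1.0, -5.0].
ϑ = −N·λ_min/(λ_max−λ_min) = −28·(-5)/(15−(-5)) = 7.
≈ 7.000000 (to 6 d.p.).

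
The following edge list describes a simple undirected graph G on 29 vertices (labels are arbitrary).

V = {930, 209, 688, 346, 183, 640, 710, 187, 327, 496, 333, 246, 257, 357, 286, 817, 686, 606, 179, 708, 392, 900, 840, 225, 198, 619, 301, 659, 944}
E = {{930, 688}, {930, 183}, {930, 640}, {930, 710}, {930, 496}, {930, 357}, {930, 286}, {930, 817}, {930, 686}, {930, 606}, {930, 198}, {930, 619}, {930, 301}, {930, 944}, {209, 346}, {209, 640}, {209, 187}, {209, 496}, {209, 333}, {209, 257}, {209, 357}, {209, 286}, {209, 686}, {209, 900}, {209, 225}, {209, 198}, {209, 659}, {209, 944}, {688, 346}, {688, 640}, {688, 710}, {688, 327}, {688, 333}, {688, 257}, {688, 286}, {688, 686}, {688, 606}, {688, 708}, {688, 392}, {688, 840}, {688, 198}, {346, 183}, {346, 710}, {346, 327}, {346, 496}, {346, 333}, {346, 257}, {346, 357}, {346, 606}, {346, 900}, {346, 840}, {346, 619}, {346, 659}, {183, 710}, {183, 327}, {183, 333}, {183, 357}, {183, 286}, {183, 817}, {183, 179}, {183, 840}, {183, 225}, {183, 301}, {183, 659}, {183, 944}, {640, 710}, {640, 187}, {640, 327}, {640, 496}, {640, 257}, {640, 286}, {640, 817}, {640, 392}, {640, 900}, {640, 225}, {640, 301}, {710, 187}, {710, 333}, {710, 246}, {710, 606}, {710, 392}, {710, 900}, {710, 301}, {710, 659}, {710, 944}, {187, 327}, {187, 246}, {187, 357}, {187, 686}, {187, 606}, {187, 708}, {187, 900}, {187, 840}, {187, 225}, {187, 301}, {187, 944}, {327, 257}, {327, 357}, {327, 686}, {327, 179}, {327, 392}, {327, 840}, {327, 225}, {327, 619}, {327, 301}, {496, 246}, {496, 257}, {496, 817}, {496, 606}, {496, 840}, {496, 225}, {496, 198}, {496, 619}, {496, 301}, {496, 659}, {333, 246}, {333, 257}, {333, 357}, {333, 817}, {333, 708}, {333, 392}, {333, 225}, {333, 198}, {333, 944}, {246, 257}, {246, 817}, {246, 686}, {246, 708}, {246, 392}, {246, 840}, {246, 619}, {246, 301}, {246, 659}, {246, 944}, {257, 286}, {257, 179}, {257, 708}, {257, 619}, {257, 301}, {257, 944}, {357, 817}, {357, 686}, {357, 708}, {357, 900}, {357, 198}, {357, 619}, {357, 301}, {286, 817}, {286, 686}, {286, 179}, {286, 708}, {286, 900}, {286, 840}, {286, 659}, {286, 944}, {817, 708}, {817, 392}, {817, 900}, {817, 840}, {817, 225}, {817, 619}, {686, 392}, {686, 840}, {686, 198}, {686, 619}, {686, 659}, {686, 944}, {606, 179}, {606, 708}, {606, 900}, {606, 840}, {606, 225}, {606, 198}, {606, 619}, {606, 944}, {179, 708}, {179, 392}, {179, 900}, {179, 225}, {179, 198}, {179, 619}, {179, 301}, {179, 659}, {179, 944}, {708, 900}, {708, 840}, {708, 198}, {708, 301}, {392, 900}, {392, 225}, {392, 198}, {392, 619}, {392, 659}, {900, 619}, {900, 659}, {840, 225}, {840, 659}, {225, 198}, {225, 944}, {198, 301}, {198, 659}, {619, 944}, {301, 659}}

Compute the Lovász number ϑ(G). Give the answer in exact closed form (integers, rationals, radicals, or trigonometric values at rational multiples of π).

sqrt(29)

Vertex 817 has 14 neighbors: 930, 183, 640, 496, 333, 246, 357, 286, 708, 392, 900, 840, 225, 619.
deg(179) = 14; N(179) = {183, 327, 257, 286, 606, 708, 392, 900, 225, 198, 619, 301, 659, 944}.
Vertex 346 has 14 neighbors: 209, 688, 183, 710, 327, 496, 333, 257, 357, 606, 900, 840, 619, 659.
Vertex 640 has 14 neighbors: 930, 209, 688, 710, 187, 327, 496, 257, 286, 817, 392, 900, 225, 301.
Every vertex has degree 14 (N=29); SR(29,14,6,7) — a Paley graph.
A has 3 distinct eigenvalues ≈ [14.0, 2.193, -3.193].
−29·(-sqrt(29)/2 - 1/2) / ((14)−(-sqrt(29)/2 - 1/2)) = sqrt(29) = ϑ(G).
= 5.38516481… (decimal).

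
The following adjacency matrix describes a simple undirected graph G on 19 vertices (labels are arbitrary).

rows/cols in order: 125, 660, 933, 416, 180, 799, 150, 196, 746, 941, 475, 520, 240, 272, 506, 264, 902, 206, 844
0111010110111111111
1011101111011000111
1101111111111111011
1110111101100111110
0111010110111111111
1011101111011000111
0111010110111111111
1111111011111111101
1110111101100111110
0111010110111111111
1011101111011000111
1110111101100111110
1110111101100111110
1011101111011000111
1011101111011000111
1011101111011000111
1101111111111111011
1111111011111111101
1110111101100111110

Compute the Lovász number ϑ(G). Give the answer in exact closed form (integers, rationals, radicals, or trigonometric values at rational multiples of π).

6

deg(240) = 14; N(240) = {125, 660, 933, 180, 799, 150, 196, 941, 475, 272, 506, 264, 902, 206}.
N(264) = {125, 933, 416, 180, 150, 196, 746, 941, 520, 240, 902, 206, 844}, |N(264)| = 13.
Vertex 902 has 17 neighbors: 125, 660, 416, 180, 799, 150, 196, 746, 941, 475, 520, 240, 272, 506, 264, 206, 844.
Vertex 520 has 14 neighbors: 125, 660, 933, 180, 799, 150, 196, 941, 475, 272, 506, 264, 902, 206.
Complete 5-partite, parts [6, 5, 4, 2, 2]: perfect, ϑ = α = 6.
≈ 6.0000 (to 4 d.p.).
6 ≤ 6 ≤ 6: collapsed.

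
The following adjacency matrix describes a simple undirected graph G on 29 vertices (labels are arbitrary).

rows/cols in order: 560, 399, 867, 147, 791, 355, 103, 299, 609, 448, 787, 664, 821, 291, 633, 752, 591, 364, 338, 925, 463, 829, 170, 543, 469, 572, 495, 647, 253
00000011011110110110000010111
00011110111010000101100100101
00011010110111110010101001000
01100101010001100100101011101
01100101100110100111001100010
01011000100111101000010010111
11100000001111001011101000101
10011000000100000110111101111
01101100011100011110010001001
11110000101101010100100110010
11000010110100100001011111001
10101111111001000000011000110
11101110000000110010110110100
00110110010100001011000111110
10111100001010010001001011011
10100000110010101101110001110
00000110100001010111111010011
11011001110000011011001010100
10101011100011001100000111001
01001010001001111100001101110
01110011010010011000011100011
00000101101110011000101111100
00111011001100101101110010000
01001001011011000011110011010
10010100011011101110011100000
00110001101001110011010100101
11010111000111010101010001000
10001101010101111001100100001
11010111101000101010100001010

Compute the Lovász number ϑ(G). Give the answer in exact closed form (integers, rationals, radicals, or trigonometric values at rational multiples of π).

sqrt(29)

Vertex 647 has 14 neighbors: 560, 791, 355, 299, 448, 664, 291, 633, 752, 591, 925, 463, 543, 253.
N(791) = {399, 867, 355, 299, 609, 664, 821, 633, 364, 338, 925, 170, 543, 647}, |N(791)| = 14.
deg(591) = 14; N(591) = {355, 103, 609, 291, 752, 364, 338, 925, 463, 829, 170, 469, 647, 253}.
Vertex 299 has 14 neighbors: 560, 147, 791, 664, 364, 338, 463, 829, 170, 543, 572, 495, 647, 253.
Regular of degree 14 on 29 vertices: SR(29,14,6,7) — a Paley graph.
Distinct eigenvalues (to 3 d.p.): [14.0, 2.193, -3.193].
Lovász: ϑ = −29(-sqrt(29)/2 - 1/2)/(14+-(-sqrt(29)/2 - 1/2)) = sqrt(29).
= 5.385164807… (decimal).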